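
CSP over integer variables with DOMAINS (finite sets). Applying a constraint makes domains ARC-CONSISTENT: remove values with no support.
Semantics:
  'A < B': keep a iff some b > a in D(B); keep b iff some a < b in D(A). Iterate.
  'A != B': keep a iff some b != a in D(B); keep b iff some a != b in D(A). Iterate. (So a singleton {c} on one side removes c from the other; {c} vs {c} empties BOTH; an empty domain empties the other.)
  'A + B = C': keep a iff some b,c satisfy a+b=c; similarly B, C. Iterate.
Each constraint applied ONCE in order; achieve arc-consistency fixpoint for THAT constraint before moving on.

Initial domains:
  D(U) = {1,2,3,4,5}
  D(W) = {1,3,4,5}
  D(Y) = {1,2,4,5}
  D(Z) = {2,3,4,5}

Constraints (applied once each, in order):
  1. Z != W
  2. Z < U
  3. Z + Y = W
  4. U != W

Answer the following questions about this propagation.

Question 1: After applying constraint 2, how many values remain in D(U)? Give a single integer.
Answer: 3

Derivation:
Constraint 1 (Z != W) on D(Z)={2,3,4,5} D(W)={1,3,4,5}: no change
Constraint 2 (Z < U) on D(Z)={2,3,4,5} D(U)={1,2,3,4,5}: Z {2,3,4,5}->{2,3,4}; U {1,2,3,4,5}->{3,4,5}
So after constraint 2: D(U)={3,4,5}, size = 3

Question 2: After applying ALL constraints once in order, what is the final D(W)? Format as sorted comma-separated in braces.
Answer: {3,4,5}

Derivation:
Constraint 1 (Z != W) on D(Z)={2,3,4,5} D(W)={1,3,4,5}: no change
Constraint 2 (Z < U) on D(Z)={2,3,4,5} D(U)={1,2,3,4,5}: Z {2,3,4,5}->{2,3,4}; U {1,2,3,4,5}->{3,4,5}
Constraint 3 (Z + Y = W) on D(Z)={2,3,4} D(Y)={1,2,4,5} D(W)={1,3,4,5}: Y {1,2,4,5}->{1,2}; W {1,3,4,5}->{3,4,5}
Constraint 4 (U != W) on D(U)={3,4,5} D(W)={3,4,5}: no change
So after all 4 constraints: D(W) = {3,4,5}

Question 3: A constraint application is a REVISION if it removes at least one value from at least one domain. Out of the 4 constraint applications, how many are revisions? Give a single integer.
Answer: 2

Derivation:
Constraint 1 (Z != W) on D(Z)={2,3,4,5} D(W)={1,3,4,5}: no change => not a revision
Constraint 2 (Z < U) on D(Z)={2,3,4,5} D(U)={1,2,3,4,5}: Z {2,3,4,5}->{2,3,4}; U {1,2,3,4,5}->{3,4,5} => REVISION
Constraint 3 (Z + Y = W) on D(Z)={2,3,4} D(Y)={1,2,4,5} D(W)={1,3,4,5}: Y {1,2,4,5}->{1,2}; W {1,3,4,5}->{3,4,5} => REVISION
Constraint 4 (U != W) on D(U)={3,4,5} D(W)={3,4,5}: no change => not a revision
Total revisions = 2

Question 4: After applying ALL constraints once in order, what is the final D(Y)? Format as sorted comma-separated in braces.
Answer: {1,2}

Derivation:
Constraint 1 (Z != W) on D(Z)={2,3,4,5} D(W)={1,3,4,5}: no change
Constraint 2 (Z < U) on D(Z)={2,3,4,5} D(U)={1,2,3,4,5}: Z {2,3,4,5}->{2,3,4}; U {1,2,3,4,5}->{3,4,5}
Constraint 3 (Z + Y = W) on D(Z)={2,3,4} D(Y)={1,2,4,5} D(W)={1,3,4,5}: Y {1,2,4,5}->{1,2}; W {1,3,4,5}->{3,4,5}
Constraint 4 (U != W) on D(U)={3,4,5} D(W)={3,4,5}: no change
So after all 4 constraints: D(Y) = {1,2}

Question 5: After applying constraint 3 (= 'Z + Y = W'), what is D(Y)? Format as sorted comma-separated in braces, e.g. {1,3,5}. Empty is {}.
Answer: {1,2}

Derivation:
Constraint 1 (Z != W) on D(Z)={2,3,4,5} D(W)={1,3,4,5}: no change
Constraint 2 (Z < U) on D(Z)={2,3,4,5} D(U)={1,2,3,4,5}: Z {2,3,4,5}->{2,3,4}; U {1,2,3,4,5}->{3,4,5}
Constraint 3 (Z + Y = W) on D(Z)={2,3,4} D(Y)={1,2,4,5} D(W)={1,3,4,5}: Y {1,2,4,5}->{1,2}; W {1,3,4,5}->{3,4,5}
So after constraint 3: D(Y) = {1,2}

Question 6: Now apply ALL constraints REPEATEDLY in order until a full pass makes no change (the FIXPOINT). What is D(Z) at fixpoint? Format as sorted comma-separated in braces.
pass 0 (initial): D(Z)={2,3,4,5}
pass 1: U {1,2,3,4,5}->{3,4,5}; W {1,3,4,5}->{3,4,5}; Y {1,2,4,5}->{1,2}; Z {2,3,4,5}->{2,3,4}
pass 2: no change
Fixpoint after 2 passes: D(Z) = {2,3,4}

Answer: {2,3,4}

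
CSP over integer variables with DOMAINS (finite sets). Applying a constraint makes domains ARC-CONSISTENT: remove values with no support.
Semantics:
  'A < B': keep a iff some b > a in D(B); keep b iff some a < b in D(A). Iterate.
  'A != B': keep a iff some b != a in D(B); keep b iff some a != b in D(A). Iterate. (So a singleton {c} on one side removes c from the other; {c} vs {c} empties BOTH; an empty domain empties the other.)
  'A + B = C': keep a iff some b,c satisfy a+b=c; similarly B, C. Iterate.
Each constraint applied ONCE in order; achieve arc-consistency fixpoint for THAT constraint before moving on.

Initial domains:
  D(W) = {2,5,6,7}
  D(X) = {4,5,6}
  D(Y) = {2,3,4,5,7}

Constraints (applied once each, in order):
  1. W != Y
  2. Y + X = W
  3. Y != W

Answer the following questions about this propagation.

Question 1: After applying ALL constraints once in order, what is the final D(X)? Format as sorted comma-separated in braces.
Constraint 1 (W != Y) on D(W)={2,5,6,7} D(Y)={2,3,4,5,7}: no change
Constraint 2 (Y + X = W) on D(Y)={2,3,4,5,7} D(X)={4,5,6} D(W)={2,5,6,7}: Y {2,3,4,5,7}->{2,3}; X {4,5,6}->{4,5}; W {2,5,6,7}->{6,7}
Constraint 3 (Y != W) on D(Y)={2,3} D(W)={6,7}: no change
So after all 3 constraints: D(X) = {4,5}

Answer: {4,5}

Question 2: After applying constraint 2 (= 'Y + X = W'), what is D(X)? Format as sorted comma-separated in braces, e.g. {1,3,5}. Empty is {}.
Constraint 1 (W != Y) on D(W)={2,5,6,7} D(Y)={2,3,4,5,7}: no change
Constraint 2 (Y + X = W) on D(Y)={2,3,4,5,7} D(X)={4,5,6} D(W)={2,5,6,7}: Y {2,3,4,5,7}->{2,3}; X {4,5,6}->{4,5}; W {2,5,6,7}->{6,7}
So after constraint 2: D(X) = {4,5}

Answer: {4,5}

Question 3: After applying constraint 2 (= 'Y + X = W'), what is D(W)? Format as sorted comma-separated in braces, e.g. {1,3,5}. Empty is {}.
Constraint 1 (W != Y) on D(W)={2,5,6,7} D(Y)={2,3,4,5,7}: no change
Constraint 2 (Y + X = W) on D(Y)={2,3,4,5,7} D(X)={4,5,6} D(W)={2,5,6,7}: Y {2,3,4,5,7}->{2,3}; X {4,5,6}->{4,5}; W {2,5,6,7}->{6,7}
So after constraint 2: D(W) = {6,7}

Answer: {6,7}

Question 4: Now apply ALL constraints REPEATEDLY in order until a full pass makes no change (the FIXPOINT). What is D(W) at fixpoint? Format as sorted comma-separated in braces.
Answer: {6,7}

Derivation:
pass 0 (initial): D(W)={2,5,6,7}
pass 1: W {2,5,6,7}->{6,7}; X {4,5,6}->{4,5}; Y {2,3,4,5,7}->{2,3}
pass 2: no change
Fixpoint after 2 passes: D(W) = {6,7}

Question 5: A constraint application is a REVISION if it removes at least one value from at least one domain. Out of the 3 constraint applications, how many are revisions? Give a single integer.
Answer: 1

Derivation:
Constraint 1 (W != Y) on D(W)={2,5,6,7} D(Y)={2,3,4,5,7}: no change => not a revision
Constraint 2 (Y + X = W) on D(Y)={2,3,4,5,7} D(X)={4,5,6} D(W)={2,5,6,7}: Y {2,3,4,5,7}->{2,3}; X {4,5,6}->{4,5}; W {2,5,6,7}->{6,7} => REVISION
Constraint 3 (Y != W) on D(Y)={2,3} D(W)={6,7}: no change => not a revision
Total revisions = 1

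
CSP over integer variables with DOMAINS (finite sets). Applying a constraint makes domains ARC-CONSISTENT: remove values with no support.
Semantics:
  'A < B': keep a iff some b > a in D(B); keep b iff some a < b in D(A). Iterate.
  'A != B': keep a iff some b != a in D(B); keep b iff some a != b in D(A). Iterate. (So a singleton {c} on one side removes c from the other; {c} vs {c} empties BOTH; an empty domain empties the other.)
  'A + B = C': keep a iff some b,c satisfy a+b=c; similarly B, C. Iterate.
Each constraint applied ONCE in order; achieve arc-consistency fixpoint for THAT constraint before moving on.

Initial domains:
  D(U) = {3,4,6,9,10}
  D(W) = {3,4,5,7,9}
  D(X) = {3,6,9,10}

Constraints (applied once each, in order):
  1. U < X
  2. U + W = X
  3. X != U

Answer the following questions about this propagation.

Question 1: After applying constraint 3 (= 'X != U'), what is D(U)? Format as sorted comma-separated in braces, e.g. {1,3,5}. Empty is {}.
Constraint 1 (U < X) on D(U)={3,4,6,9,10} D(X)={3,6,9,10}: U {3,4,6,9,10}->{3,4,6,9}; X {3,6,9,10}->{6,9,10}
Constraint 2 (U + W = X) on D(U)={3,4,6,9} D(W)={3,4,5,7,9} D(X)={6,9,10}: U {3,4,6,9}->{3,4,6}; W {3,4,5,7,9}->{3,4,5,7}
Constraint 3 (X != U) on D(X)={6,9,10} D(U)={3,4,6}: no change
So after constraint 3: D(U) = {3,4,6}

Answer: {3,4,6}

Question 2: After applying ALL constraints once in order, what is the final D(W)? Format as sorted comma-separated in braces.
Constraint 1 (U < X) on D(U)={3,4,6,9,10} D(X)={3,6,9,10}: U {3,4,6,9,10}->{3,4,6,9}; X {3,6,9,10}->{6,9,10}
Constraint 2 (U + W = X) on D(U)={3,4,6,9} D(W)={3,4,5,7,9} D(X)={6,9,10}: U {3,4,6,9}->{3,4,6}; W {3,4,5,7,9}->{3,4,5,7}
Constraint 3 (X != U) on D(X)={6,9,10} D(U)={3,4,6}: no change
So after all 3 constraints: D(W) = {3,4,5,7}

Answer: {3,4,5,7}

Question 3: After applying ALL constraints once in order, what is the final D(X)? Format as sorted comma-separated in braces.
Answer: {6,9,10}

Derivation:
Constraint 1 (U < X) on D(U)={3,4,6,9,10} D(X)={3,6,9,10}: U {3,4,6,9,10}->{3,4,6,9}; X {3,6,9,10}->{6,9,10}
Constraint 2 (U + W = X) on D(U)={3,4,6,9} D(W)={3,4,5,7,9} D(X)={6,9,10}: U {3,4,6,9}->{3,4,6}; W {3,4,5,7,9}->{3,4,5,7}
Constraint 3 (X != U) on D(X)={6,9,10} D(U)={3,4,6}: no change
So after all 3 constraints: D(X) = {6,9,10}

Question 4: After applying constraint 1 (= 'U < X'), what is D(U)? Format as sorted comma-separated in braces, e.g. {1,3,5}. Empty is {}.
Constraint 1 (U < X) on D(U)={3,4,6,9,10} D(X)={3,6,9,10}: U {3,4,6,9,10}->{3,4,6,9}; X {3,6,9,10}->{6,9,10}
So after constraint 1: D(U) = {3,4,6,9}

Answer: {3,4,6,9}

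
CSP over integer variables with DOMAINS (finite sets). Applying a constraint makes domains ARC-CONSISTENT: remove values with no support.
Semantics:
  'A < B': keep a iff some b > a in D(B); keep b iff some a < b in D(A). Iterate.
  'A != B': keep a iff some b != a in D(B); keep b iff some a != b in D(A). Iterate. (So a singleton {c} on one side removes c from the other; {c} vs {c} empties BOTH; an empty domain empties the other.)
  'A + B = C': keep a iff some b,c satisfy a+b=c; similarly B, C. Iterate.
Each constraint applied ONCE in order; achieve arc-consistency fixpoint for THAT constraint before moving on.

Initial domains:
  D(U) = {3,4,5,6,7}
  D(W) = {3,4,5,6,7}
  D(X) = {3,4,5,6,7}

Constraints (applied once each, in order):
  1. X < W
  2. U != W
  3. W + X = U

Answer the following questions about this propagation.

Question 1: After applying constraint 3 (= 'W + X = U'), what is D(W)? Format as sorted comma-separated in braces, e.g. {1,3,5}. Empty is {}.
Answer: {4}

Derivation:
Constraint 1 (X < W) on D(X)={3,4,5,6,7} D(W)={3,4,5,6,7}: X {3,4,5,6,7}->{3,4,5,6}; W {3,4,5,6,7}->{4,5,6,7}
Constraint 2 (U != W) on D(U)={3,4,5,6,7} D(W)={4,5,6,7}: no change
Constraint 3 (W + X = U) on D(W)={4,5,6,7} D(X)={3,4,5,6} D(U)={3,4,5,6,7}: W {4,5,6,7}->{4}; X {3,4,5,6}->{3}; U {3,4,5,6,7}->{7}
So after constraint 3: D(W) = {4}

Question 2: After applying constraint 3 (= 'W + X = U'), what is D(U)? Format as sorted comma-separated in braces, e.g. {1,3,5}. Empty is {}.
Constraint 1 (X < W) on D(X)={3,4,5,6,7} D(W)={3,4,5,6,7}: X {3,4,5,6,7}->{3,4,5,6}; W {3,4,5,6,7}->{4,5,6,7}
Constraint 2 (U != W) on D(U)={3,4,5,6,7} D(W)={4,5,6,7}: no change
Constraint 3 (W + X = U) on D(W)={4,5,6,7} D(X)={3,4,5,6} D(U)={3,4,5,6,7}: W {4,5,6,7}->{4}; X {3,4,5,6}->{3}; U {3,4,5,6,7}->{7}
So after constraint 3: D(U) = {7}

Answer: {7}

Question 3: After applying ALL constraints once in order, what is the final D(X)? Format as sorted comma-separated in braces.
Answer: {3}

Derivation:
Constraint 1 (X < W) on D(X)={3,4,5,6,7} D(W)={3,4,5,6,7}: X {3,4,5,6,7}->{3,4,5,6}; W {3,4,5,6,7}->{4,5,6,7}
Constraint 2 (U != W) on D(U)={3,4,5,6,7} D(W)={4,5,6,7}: no change
Constraint 3 (W + X = U) on D(W)={4,5,6,7} D(X)={3,4,5,6} D(U)={3,4,5,6,7}: W {4,5,6,7}->{4}; X {3,4,5,6}->{3}; U {3,4,5,6,7}->{7}
So after all 3 constraints: D(X) = {3}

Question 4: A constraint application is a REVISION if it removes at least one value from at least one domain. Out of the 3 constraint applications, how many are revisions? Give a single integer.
Constraint 1 (X < W) on D(X)={3,4,5,6,7} D(W)={3,4,5,6,7}: X {3,4,5,6,7}->{3,4,5,6}; W {3,4,5,6,7}->{4,5,6,7} => REVISION
Constraint 2 (U != W) on D(U)={3,4,5,6,7} D(W)={4,5,6,7}: no change => not a revision
Constraint 3 (W + X = U) on D(W)={4,5,6,7} D(X)={3,4,5,6} D(U)={3,4,5,6,7}: W {4,5,6,7}->{4}; X {3,4,5,6}->{3}; U {3,4,5,6,7}->{7} => REVISION
Total revisions = 2

Answer: 2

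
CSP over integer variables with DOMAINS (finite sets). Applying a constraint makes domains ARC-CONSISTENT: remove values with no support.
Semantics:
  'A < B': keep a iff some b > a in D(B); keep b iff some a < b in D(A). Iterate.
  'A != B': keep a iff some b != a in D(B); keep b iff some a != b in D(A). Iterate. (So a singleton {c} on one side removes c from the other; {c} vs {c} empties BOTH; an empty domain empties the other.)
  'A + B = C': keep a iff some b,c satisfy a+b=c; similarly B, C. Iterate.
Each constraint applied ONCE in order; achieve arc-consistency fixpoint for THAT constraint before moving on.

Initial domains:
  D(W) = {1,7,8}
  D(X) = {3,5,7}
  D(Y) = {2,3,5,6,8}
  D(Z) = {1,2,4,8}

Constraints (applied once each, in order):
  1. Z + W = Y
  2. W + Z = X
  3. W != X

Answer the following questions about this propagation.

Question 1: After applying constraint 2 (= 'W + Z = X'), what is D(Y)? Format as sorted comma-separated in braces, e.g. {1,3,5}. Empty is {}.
Constraint 1 (Z + W = Y) on D(Z)={1,2,4,8} D(W)={1,7,8} D(Y)={2,3,5,6,8}: Z {1,2,4,8}->{1,2,4}; W {1,7,8}->{1,7}; Y {2,3,5,6,8}->{2,3,5,8}
Constraint 2 (W + Z = X) on D(W)={1,7} D(Z)={1,2,4} D(X)={3,5,7}: W {1,7}->{1}; Z {1,2,4}->{2,4}; X {3,5,7}->{3,5}
So after constraint 2: D(Y) = {2,3,5,8}

Answer: {2,3,5,8}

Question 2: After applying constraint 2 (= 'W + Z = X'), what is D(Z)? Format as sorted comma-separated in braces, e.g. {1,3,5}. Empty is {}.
Constraint 1 (Z + W = Y) on D(Z)={1,2,4,8} D(W)={1,7,8} D(Y)={2,3,5,6,8}: Z {1,2,4,8}->{1,2,4}; W {1,7,8}->{1,7}; Y {2,3,5,6,8}->{2,3,5,8}
Constraint 2 (W + Z = X) on D(W)={1,7} D(Z)={1,2,4} D(X)={3,5,7}: W {1,7}->{1}; Z {1,2,4}->{2,4}; X {3,5,7}->{3,5}
So after constraint 2: D(Z) = {2,4}

Answer: {2,4}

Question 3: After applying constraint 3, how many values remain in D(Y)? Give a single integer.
Answer: 4

Derivation:
Constraint 1 (Z + W = Y) on D(Z)={1,2,4,8} D(W)={1,7,8} D(Y)={2,3,5,6,8}: Z {1,2,4,8}->{1,2,4}; W {1,7,8}->{1,7}; Y {2,3,5,6,8}->{2,3,5,8}
Constraint 2 (W + Z = X) on D(W)={1,7} D(Z)={1,2,4} D(X)={3,5,7}: W {1,7}->{1}; Z {1,2,4}->{2,4}; X {3,5,7}->{3,5}
Constraint 3 (W != X) on D(W)={1} D(X)={3,5}: no change
So after constraint 3: D(Y)={2,3,5,8}, size = 4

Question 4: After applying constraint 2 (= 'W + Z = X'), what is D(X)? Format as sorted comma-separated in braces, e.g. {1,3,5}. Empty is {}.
Answer: {3,5}

Derivation:
Constraint 1 (Z + W = Y) on D(Z)={1,2,4,8} D(W)={1,7,8} D(Y)={2,3,5,6,8}: Z {1,2,4,8}->{1,2,4}; W {1,7,8}->{1,7}; Y {2,3,5,6,8}->{2,3,5,8}
Constraint 2 (W + Z = X) on D(W)={1,7} D(Z)={1,2,4} D(X)={3,5,7}: W {1,7}->{1}; Z {1,2,4}->{2,4}; X {3,5,7}->{3,5}
So after constraint 2: D(X) = {3,5}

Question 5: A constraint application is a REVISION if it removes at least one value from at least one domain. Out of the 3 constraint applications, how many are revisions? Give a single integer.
Answer: 2

Derivation:
Constraint 1 (Z + W = Y) on D(Z)={1,2,4,8} D(W)={1,7,8} D(Y)={2,3,5,6,8}: Z {1,2,4,8}->{1,2,4}; W {1,7,8}->{1,7}; Y {2,3,5,6,8}->{2,3,5,8} => REVISION
Constraint 2 (W + Z = X) on D(W)={1,7} D(Z)={1,2,4} D(X)={3,5,7}: W {1,7}->{1}; Z {1,2,4}->{2,4}; X {3,5,7}->{3,5} => REVISION
Constraint 3 (W != X) on D(W)={1} D(X)={3,5}: no change => not a revision
Total revisions = 2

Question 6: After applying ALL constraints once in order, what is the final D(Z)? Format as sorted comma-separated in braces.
Answer: {2,4}

Derivation:
Constraint 1 (Z + W = Y) on D(Z)={1,2,4,8} D(W)={1,7,8} D(Y)={2,3,5,6,8}: Z {1,2,4,8}->{1,2,4}; W {1,7,8}->{1,7}; Y {2,3,5,6,8}->{2,3,5,8}
Constraint 2 (W + Z = X) on D(W)={1,7} D(Z)={1,2,4} D(X)={3,5,7}: W {1,7}->{1}; Z {1,2,4}->{2,4}; X {3,5,7}->{3,5}
Constraint 3 (W != X) on D(W)={1} D(X)={3,5}: no change
So after all 3 constraints: D(Z) = {2,4}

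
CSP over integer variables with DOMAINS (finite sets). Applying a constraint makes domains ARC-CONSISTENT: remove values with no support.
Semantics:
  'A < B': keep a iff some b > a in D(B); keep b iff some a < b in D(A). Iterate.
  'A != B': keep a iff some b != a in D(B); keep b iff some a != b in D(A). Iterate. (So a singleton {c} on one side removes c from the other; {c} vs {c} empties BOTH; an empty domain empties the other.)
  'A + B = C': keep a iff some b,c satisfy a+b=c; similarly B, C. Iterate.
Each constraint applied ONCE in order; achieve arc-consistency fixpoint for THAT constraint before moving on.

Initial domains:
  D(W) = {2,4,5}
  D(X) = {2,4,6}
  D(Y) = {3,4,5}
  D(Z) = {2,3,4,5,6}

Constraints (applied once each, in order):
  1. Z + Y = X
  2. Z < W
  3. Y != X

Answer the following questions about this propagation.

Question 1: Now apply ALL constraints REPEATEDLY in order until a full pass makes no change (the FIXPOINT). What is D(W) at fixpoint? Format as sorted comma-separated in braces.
Answer: {4,5}

Derivation:
pass 0 (initial): D(W)={2,4,5}
pass 1: W {2,4,5}->{4,5}; X {2,4,6}->{6}; Y {3,4,5}->{3,4}; Z {2,3,4,5,6}->{2,3}
pass 2: no change
Fixpoint after 2 passes: D(W) = {4,5}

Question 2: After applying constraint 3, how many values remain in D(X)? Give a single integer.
Constraint 1 (Z + Y = X) on D(Z)={2,3,4,5,6} D(Y)={3,4,5} D(X)={2,4,6}: Z {2,3,4,5,6}->{2,3}; Y {3,4,5}->{3,4}; X {2,4,6}->{6}
Constraint 2 (Z < W) on D(Z)={2,3} D(W)={2,4,5}: W {2,4,5}->{4,5}
Constraint 3 (Y != X) on D(Y)={3,4} D(X)={6}: no change
So after constraint 3: D(X)={6}, size = 1

Answer: 1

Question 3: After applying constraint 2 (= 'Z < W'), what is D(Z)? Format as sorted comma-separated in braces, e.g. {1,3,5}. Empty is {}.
Answer: {2,3}

Derivation:
Constraint 1 (Z + Y = X) on D(Z)={2,3,4,5,6} D(Y)={3,4,5} D(X)={2,4,6}: Z {2,3,4,5,6}->{2,3}; Y {3,4,5}->{3,4}; X {2,4,6}->{6}
Constraint 2 (Z < W) on D(Z)={2,3} D(W)={2,4,5}: W {2,4,5}->{4,5}
So after constraint 2: D(Z) = {2,3}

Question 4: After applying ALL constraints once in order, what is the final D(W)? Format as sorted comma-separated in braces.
Answer: {4,5}

Derivation:
Constraint 1 (Z + Y = X) on D(Z)={2,3,4,5,6} D(Y)={3,4,5} D(X)={2,4,6}: Z {2,3,4,5,6}->{2,3}; Y {3,4,5}->{3,4}; X {2,4,6}->{6}
Constraint 2 (Z < W) on D(Z)={2,3} D(W)={2,4,5}: W {2,4,5}->{4,5}
Constraint 3 (Y != X) on D(Y)={3,4} D(X)={6}: no change
So after all 3 constraints: D(W) = {4,5}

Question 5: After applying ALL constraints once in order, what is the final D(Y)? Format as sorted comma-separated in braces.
Constraint 1 (Z + Y = X) on D(Z)={2,3,4,5,6} D(Y)={3,4,5} D(X)={2,4,6}: Z {2,3,4,5,6}->{2,3}; Y {3,4,5}->{3,4}; X {2,4,6}->{6}
Constraint 2 (Z < W) on D(Z)={2,3} D(W)={2,4,5}: W {2,4,5}->{4,5}
Constraint 3 (Y != X) on D(Y)={3,4} D(X)={6}: no change
So after all 3 constraints: D(Y) = {3,4}

Answer: {3,4}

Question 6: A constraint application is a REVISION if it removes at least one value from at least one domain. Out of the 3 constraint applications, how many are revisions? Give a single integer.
Answer: 2

Derivation:
Constraint 1 (Z + Y = X) on D(Z)={2,3,4,5,6} D(Y)={3,4,5} D(X)={2,4,6}: Z {2,3,4,5,6}->{2,3}; Y {3,4,5}->{3,4}; X {2,4,6}->{6} => REVISION
Constraint 2 (Z < W) on D(Z)={2,3} D(W)={2,4,5}: W {2,4,5}->{4,5} => REVISION
Constraint 3 (Y != X) on D(Y)={3,4} D(X)={6}: no change => not a revision
Total revisions = 2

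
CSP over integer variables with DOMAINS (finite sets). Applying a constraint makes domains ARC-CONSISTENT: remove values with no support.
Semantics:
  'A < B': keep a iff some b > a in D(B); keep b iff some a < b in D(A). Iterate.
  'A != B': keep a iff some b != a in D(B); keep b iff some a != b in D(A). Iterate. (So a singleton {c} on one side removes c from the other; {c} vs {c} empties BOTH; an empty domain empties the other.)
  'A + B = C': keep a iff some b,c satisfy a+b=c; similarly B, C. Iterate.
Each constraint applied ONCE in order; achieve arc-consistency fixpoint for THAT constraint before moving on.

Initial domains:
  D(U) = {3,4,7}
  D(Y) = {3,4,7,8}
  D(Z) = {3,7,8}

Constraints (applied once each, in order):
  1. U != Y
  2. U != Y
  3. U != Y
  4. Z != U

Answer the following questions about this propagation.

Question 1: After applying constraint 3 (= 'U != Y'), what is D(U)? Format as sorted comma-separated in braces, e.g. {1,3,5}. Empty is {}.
Answer: {3,4,7}

Derivation:
Constraint 1 (U != Y) on D(U)={3,4,7} D(Y)={3,4,7,8}: no change
Constraint 2 (U != Y) on D(U)={3,4,7} D(Y)={3,4,7,8}: no change
Constraint 3 (U != Y) on D(U)={3,4,7} D(Y)={3,4,7,8}: no change
So after constraint 3: D(U) = {3,4,7}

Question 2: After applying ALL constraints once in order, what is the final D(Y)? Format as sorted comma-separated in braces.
Constraint 1 (U != Y) on D(U)={3,4,7} D(Y)={3,4,7,8}: no change
Constraint 2 (U != Y) on D(U)={3,4,7} D(Y)={3,4,7,8}: no change
Constraint 3 (U != Y) on D(U)={3,4,7} D(Y)={3,4,7,8}: no change
Constraint 4 (Z != U) on D(Z)={3,7,8} D(U)={3,4,7}: no change
So after all 4 constraints: D(Y) = {3,4,7,8}

Answer: {3,4,7,8}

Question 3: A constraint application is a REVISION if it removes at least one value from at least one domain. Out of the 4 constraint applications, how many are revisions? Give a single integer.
Answer: 0

Derivation:
Constraint 1 (U != Y) on D(U)={3,4,7} D(Y)={3,4,7,8}: no change => not a revision
Constraint 2 (U != Y) on D(U)={3,4,7} D(Y)={3,4,7,8}: no change => not a revision
Constraint 3 (U != Y) on D(U)={3,4,7} D(Y)={3,4,7,8}: no change => not a revision
Constraint 4 (Z != U) on D(Z)={3,7,8} D(U)={3,4,7}: no change => not a revision
Total revisions = 0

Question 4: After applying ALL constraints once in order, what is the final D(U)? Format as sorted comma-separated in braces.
Constraint 1 (U != Y) on D(U)={3,4,7} D(Y)={3,4,7,8}: no change
Constraint 2 (U != Y) on D(U)={3,4,7} D(Y)={3,4,7,8}: no change
Constraint 3 (U != Y) on D(U)={3,4,7} D(Y)={3,4,7,8}: no change
Constraint 4 (Z != U) on D(Z)={3,7,8} D(U)={3,4,7}: no change
So after all 4 constraints: D(U) = {3,4,7}

Answer: {3,4,7}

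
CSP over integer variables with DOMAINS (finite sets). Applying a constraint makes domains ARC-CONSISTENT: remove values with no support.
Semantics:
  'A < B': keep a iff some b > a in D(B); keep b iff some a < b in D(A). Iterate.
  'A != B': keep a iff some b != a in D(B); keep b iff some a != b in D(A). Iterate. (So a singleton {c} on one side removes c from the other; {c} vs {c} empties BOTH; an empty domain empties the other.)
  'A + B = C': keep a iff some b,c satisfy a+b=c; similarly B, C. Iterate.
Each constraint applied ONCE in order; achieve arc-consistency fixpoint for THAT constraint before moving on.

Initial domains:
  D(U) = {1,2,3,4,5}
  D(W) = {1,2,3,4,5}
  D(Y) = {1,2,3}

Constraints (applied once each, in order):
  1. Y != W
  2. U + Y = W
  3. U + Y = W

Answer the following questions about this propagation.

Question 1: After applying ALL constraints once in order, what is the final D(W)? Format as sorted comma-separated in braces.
Answer: {2,3,4,5}

Derivation:
Constraint 1 (Y != W) on D(Y)={1,2,3} D(W)={1,2,3,4,5}: no change
Constraint 2 (U + Y = W) on D(U)={1,2,3,4,5} D(Y)={1,2,3} D(W)={1,2,3,4,5}: U {1,2,3,4,5}->{1,2,3,4}; W {1,2,3,4,5}->{2,3,4,5}
Constraint 3 (U + Y = W) on D(U)={1,2,3,4} D(Y)={1,2,3} D(W)={2,3,4,5}: no change
So after all 3 constraints: D(W) = {2,3,4,5}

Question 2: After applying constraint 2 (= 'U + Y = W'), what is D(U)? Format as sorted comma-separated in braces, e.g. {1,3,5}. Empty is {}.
Constraint 1 (Y != W) on D(Y)={1,2,3} D(W)={1,2,3,4,5}: no change
Constraint 2 (U + Y = W) on D(U)={1,2,3,4,5} D(Y)={1,2,3} D(W)={1,2,3,4,5}: U {1,2,3,4,5}->{1,2,3,4}; W {1,2,3,4,5}->{2,3,4,5}
So after constraint 2: D(U) = {1,2,3,4}

Answer: {1,2,3,4}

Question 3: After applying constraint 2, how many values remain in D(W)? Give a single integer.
Answer: 4

Derivation:
Constraint 1 (Y != W) on D(Y)={1,2,3} D(W)={1,2,3,4,5}: no change
Constraint 2 (U + Y = W) on D(U)={1,2,3,4,5} D(Y)={1,2,3} D(W)={1,2,3,4,5}: U {1,2,3,4,5}->{1,2,3,4}; W {1,2,3,4,5}->{2,3,4,5}
So after constraint 2: D(W)={2,3,4,5}, size = 4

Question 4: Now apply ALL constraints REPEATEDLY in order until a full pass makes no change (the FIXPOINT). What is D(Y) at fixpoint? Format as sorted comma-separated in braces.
pass 0 (initial): D(Y)={1,2,3}
pass 1: U {1,2,3,4,5}->{1,2,3,4}; W {1,2,3,4,5}->{2,3,4,5}
pass 2: no change
Fixpoint after 2 passes: D(Y) = {1,2,3}

Answer: {1,2,3}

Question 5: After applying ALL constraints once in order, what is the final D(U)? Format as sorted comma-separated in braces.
Constraint 1 (Y != W) on D(Y)={1,2,3} D(W)={1,2,3,4,5}: no change
Constraint 2 (U + Y = W) on D(U)={1,2,3,4,5} D(Y)={1,2,3} D(W)={1,2,3,4,5}: U {1,2,3,4,5}->{1,2,3,4}; W {1,2,3,4,5}->{2,3,4,5}
Constraint 3 (U + Y = W) on D(U)={1,2,3,4} D(Y)={1,2,3} D(W)={2,3,4,5}: no change
So after all 3 constraints: D(U) = {1,2,3,4}

Answer: {1,2,3,4}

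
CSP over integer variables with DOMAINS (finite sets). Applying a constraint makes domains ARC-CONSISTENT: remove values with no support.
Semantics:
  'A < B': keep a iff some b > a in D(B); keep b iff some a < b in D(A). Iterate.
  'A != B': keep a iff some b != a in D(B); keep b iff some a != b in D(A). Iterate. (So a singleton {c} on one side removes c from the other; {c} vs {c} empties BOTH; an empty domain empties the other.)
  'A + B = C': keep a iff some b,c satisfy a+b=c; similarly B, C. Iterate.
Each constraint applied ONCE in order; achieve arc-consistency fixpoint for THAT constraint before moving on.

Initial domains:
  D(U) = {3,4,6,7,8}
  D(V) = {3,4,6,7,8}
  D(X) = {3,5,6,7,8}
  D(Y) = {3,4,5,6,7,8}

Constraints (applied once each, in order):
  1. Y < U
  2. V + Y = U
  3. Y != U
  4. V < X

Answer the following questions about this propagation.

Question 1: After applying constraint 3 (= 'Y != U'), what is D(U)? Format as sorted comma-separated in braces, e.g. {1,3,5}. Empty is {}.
Constraint 1 (Y < U) on D(Y)={3,4,5,6,7,8} D(U)={3,4,6,7,8}: Y {3,4,5,6,7,8}->{3,4,5,6,7}; U {3,4,6,7,8}->{4,6,7,8}
Constraint 2 (V + Y = U) on D(V)={3,4,6,7,8} D(Y)={3,4,5,6,7} D(U)={4,6,7,8}: V {3,4,6,7,8}->{3,4}; Y {3,4,5,6,7}->{3,4,5}; U {4,6,7,8}->{6,7,8}
Constraint 3 (Y != U) on D(Y)={3,4,5} D(U)={6,7,8}: no change
So after constraint 3: D(U) = {6,7,8}

Answer: {6,7,8}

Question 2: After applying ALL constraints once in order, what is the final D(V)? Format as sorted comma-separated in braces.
Constraint 1 (Y < U) on D(Y)={3,4,5,6,7,8} D(U)={3,4,6,7,8}: Y {3,4,5,6,7,8}->{3,4,5,6,7}; U {3,4,6,7,8}->{4,6,7,8}
Constraint 2 (V + Y = U) on D(V)={3,4,6,7,8} D(Y)={3,4,5,6,7} D(U)={4,6,7,8}: V {3,4,6,7,8}->{3,4}; Y {3,4,5,6,7}->{3,4,5}; U {4,6,7,8}->{6,7,8}
Constraint 3 (Y != U) on D(Y)={3,4,5} D(U)={6,7,8}: no change
Constraint 4 (V < X) on D(V)={3,4} D(X)={3,5,6,7,8}: X {3,5,6,7,8}->{5,6,7,8}
So after all 4 constraints: D(V) = {3,4}

Answer: {3,4}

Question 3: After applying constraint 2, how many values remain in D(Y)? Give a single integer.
Answer: 3

Derivation:
Constraint 1 (Y < U) on D(Y)={3,4,5,6,7,8} D(U)={3,4,6,7,8}: Y {3,4,5,6,7,8}->{3,4,5,6,7}; U {3,4,6,7,8}->{4,6,7,8}
Constraint 2 (V + Y = U) on D(V)={3,4,6,7,8} D(Y)={3,4,5,6,7} D(U)={4,6,7,8}: V {3,4,6,7,8}->{3,4}; Y {3,4,5,6,7}->{3,4,5}; U {4,6,7,8}->{6,7,8}
So after constraint 2: D(Y)={3,4,5}, size = 3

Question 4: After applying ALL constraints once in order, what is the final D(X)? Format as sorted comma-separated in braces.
Answer: {5,6,7,8}

Derivation:
Constraint 1 (Y < U) on D(Y)={3,4,5,6,7,8} D(U)={3,4,6,7,8}: Y {3,4,5,6,7,8}->{3,4,5,6,7}; U {3,4,6,7,8}->{4,6,7,8}
Constraint 2 (V + Y = U) on D(V)={3,4,6,7,8} D(Y)={3,4,5,6,7} D(U)={4,6,7,8}: V {3,4,6,7,8}->{3,4}; Y {3,4,5,6,7}->{3,4,5}; U {4,6,7,8}->{6,7,8}
Constraint 3 (Y != U) on D(Y)={3,4,5} D(U)={6,7,8}: no change
Constraint 4 (V < X) on D(V)={3,4} D(X)={3,5,6,7,8}: X {3,5,6,7,8}->{5,6,7,8}
So after all 4 constraints: D(X) = {5,6,7,8}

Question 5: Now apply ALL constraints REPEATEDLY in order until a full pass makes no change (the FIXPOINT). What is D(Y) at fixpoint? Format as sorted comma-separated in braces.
Answer: {3,4,5}

Derivation:
pass 0 (initial): D(Y)={3,4,5,6,7,8}
pass 1: U {3,4,6,7,8}->{6,7,8}; V {3,4,6,7,8}->{3,4}; X {3,5,6,7,8}->{5,6,7,8}; Y {3,4,5,6,7,8}->{3,4,5}
pass 2: no change
Fixpoint after 2 passes: D(Y) = {3,4,5}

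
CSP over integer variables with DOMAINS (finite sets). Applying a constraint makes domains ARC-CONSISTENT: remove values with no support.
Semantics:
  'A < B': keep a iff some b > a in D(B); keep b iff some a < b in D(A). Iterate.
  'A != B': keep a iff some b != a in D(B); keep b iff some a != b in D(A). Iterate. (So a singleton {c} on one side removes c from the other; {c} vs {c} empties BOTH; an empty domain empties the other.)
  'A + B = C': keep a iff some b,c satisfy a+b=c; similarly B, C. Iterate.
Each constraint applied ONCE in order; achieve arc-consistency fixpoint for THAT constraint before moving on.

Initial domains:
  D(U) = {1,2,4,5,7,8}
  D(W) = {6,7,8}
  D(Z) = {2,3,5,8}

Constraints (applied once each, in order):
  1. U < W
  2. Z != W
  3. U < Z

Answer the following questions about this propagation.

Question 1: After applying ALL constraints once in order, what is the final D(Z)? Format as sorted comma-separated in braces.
Answer: {2,3,5,8}

Derivation:
Constraint 1 (U < W) on D(U)={1,2,4,5,7,8} D(W)={6,7,8}: U {1,2,4,5,7,8}->{1,2,4,5,7}
Constraint 2 (Z != W) on D(Z)={2,3,5,8} D(W)={6,7,8}: no change
Constraint 3 (U < Z) on D(U)={1,2,4,5,7} D(Z)={2,3,5,8}: no change
So after all 3 constraints: D(Z) = {2,3,5,8}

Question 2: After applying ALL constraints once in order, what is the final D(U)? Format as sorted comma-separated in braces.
Constraint 1 (U < W) on D(U)={1,2,4,5,7,8} D(W)={6,7,8}: U {1,2,4,5,7,8}->{1,2,4,5,7}
Constraint 2 (Z != W) on D(Z)={2,3,5,8} D(W)={6,7,8}: no change
Constraint 3 (U < Z) on D(U)={1,2,4,5,7} D(Z)={2,3,5,8}: no change
So after all 3 constraints: D(U) = {1,2,4,5,7}

Answer: {1,2,4,5,7}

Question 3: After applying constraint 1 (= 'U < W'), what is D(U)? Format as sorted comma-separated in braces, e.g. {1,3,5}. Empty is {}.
Constraint 1 (U < W) on D(U)={1,2,4,5,7,8} D(W)={6,7,8}: U {1,2,4,5,7,8}->{1,2,4,5,7}
So after constraint 1: D(U) = {1,2,4,5,7}

Answer: {1,2,4,5,7}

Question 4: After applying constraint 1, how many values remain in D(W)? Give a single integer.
Constraint 1 (U < W) on D(U)={1,2,4,5,7,8} D(W)={6,7,8}: U {1,2,4,5,7,8}->{1,2,4,5,7}
So after constraint 1: D(W)={6,7,8}, size = 3

Answer: 3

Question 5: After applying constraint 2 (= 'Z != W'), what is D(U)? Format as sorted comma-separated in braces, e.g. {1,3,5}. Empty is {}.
Answer: {1,2,4,5,7}

Derivation:
Constraint 1 (U < W) on D(U)={1,2,4,5,7,8} D(W)={6,7,8}: U {1,2,4,5,7,8}->{1,2,4,5,7}
Constraint 2 (Z != W) on D(Z)={2,3,5,8} D(W)={6,7,8}: no change
So after constraint 2: D(U) = {1,2,4,5,7}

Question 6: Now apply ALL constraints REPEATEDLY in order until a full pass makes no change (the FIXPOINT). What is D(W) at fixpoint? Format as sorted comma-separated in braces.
pass 0 (initial): D(W)={6,7,8}
pass 1: U {1,2,4,5,7,8}->{1,2,4,5,7}
pass 2: no change
Fixpoint after 2 passes: D(W) = {6,7,8}

Answer: {6,7,8}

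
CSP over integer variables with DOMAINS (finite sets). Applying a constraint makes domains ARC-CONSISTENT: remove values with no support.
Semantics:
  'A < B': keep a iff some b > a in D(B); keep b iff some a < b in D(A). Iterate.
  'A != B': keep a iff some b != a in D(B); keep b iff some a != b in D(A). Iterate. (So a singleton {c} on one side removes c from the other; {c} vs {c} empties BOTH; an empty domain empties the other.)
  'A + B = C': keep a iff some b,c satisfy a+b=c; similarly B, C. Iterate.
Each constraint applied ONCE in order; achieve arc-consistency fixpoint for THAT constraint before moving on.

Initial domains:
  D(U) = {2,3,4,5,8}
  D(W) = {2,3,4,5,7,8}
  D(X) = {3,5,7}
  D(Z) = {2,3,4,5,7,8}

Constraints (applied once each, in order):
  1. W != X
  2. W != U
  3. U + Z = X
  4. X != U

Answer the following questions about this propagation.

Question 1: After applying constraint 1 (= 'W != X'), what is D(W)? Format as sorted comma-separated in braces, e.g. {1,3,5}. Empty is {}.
Constraint 1 (W != X) on D(W)={2,3,4,5,7,8} D(X)={3,5,7}: no change
So after constraint 1: D(W) = {2,3,4,5,7,8}

Answer: {2,3,4,5,7,8}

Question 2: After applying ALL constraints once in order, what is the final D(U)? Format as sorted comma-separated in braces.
Constraint 1 (W != X) on D(W)={2,3,4,5,7,8} D(X)={3,5,7}: no change
Constraint 2 (W != U) on D(W)={2,3,4,5,7,8} D(U)={2,3,4,5,8}: no change
Constraint 3 (U + Z = X) on D(U)={2,3,4,5,8} D(Z)={2,3,4,5,7,8} D(X)={3,5,7}: U {2,3,4,5,8}->{2,3,4,5}; Z {2,3,4,5,7,8}->{2,3,4,5}; X {3,5,7}->{5,7}
Constraint 4 (X != U) on D(X)={5,7} D(U)={2,3,4,5}: no change
So after all 4 constraints: D(U) = {2,3,4,5}

Answer: {2,3,4,5}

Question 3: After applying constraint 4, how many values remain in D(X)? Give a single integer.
Constraint 1 (W != X) on D(W)={2,3,4,5,7,8} D(X)={3,5,7}: no change
Constraint 2 (W != U) on D(W)={2,3,4,5,7,8} D(U)={2,3,4,5,8}: no change
Constraint 3 (U + Z = X) on D(U)={2,3,4,5,8} D(Z)={2,3,4,5,7,8} D(X)={3,5,7}: U {2,3,4,5,8}->{2,3,4,5}; Z {2,3,4,5,7,8}->{2,3,4,5}; X {3,5,7}->{5,7}
Constraint 4 (X != U) on D(X)={5,7} D(U)={2,3,4,5}: no change
So after constraint 4: D(X)={5,7}, size = 2

Answer: 2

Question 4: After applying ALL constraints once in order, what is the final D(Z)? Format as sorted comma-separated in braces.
Constraint 1 (W != X) on D(W)={2,3,4,5,7,8} D(X)={3,5,7}: no change
Constraint 2 (W != U) on D(W)={2,3,4,5,7,8} D(U)={2,3,4,5,8}: no change
Constraint 3 (U + Z = X) on D(U)={2,3,4,5,8} D(Z)={2,3,4,5,7,8} D(X)={3,5,7}: U {2,3,4,5,8}->{2,3,4,5}; Z {2,3,4,5,7,8}->{2,3,4,5}; X {3,5,7}->{5,7}
Constraint 4 (X != U) on D(X)={5,7} D(U)={2,3,4,5}: no change
So after all 4 constraints: D(Z) = {2,3,4,5}

Answer: {2,3,4,5}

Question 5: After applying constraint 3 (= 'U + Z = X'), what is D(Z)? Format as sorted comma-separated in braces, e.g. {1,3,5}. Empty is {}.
Constraint 1 (W != X) on D(W)={2,3,4,5,7,8} D(X)={3,5,7}: no change
Constraint 2 (W != U) on D(W)={2,3,4,5,7,8} D(U)={2,3,4,5,8}: no change
Constraint 3 (U + Z = X) on D(U)={2,3,4,5,8} D(Z)={2,3,4,5,7,8} D(X)={3,5,7}: U {2,3,4,5,8}->{2,3,4,5}; Z {2,3,4,5,7,8}->{2,3,4,5}; X {3,5,7}->{5,7}
So after constraint 3: D(Z) = {2,3,4,5}

Answer: {2,3,4,5}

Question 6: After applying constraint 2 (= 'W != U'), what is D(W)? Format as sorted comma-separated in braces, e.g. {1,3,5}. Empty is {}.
Constraint 1 (W != X) on D(W)={2,3,4,5,7,8} D(X)={3,5,7}: no change
Constraint 2 (W != U) on D(W)={2,3,4,5,7,8} D(U)={2,3,4,5,8}: no change
So after constraint 2: D(W) = {2,3,4,5,7,8}

Answer: {2,3,4,5,7,8}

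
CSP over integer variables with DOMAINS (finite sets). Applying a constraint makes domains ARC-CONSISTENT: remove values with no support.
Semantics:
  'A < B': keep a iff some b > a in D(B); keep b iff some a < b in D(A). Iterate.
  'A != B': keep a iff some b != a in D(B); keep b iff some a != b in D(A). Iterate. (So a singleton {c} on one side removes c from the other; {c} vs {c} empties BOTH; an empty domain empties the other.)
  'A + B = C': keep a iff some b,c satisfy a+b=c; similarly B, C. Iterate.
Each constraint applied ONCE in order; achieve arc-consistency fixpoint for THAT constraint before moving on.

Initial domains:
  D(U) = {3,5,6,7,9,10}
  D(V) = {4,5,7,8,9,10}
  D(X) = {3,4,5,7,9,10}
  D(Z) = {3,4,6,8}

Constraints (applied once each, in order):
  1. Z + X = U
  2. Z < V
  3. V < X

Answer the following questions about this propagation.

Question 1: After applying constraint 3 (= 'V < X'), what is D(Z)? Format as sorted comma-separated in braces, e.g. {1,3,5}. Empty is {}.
Answer: {3,4,6}

Derivation:
Constraint 1 (Z + X = U) on D(Z)={3,4,6,8} D(X)={3,4,5,7,9,10} D(U)={3,5,6,7,9,10}: Z {3,4,6,8}->{3,4,6}; X {3,4,5,7,9,10}->{3,4,5,7}; U {3,5,6,7,9,10}->{6,7,9,10}
Constraint 2 (Z < V) on D(Z)={3,4,6} D(V)={4,5,7,8,9,10}: no change
Constraint 3 (V < X) on D(V)={4,5,7,8,9,10} D(X)={3,4,5,7}: V {4,5,7,8,9,10}->{4,5}; X {3,4,5,7}->{5,7}
So after constraint 3: D(Z) = {3,4,6}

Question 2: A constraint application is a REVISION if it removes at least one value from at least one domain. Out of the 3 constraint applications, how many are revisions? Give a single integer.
Constraint 1 (Z + X = U) on D(Z)={3,4,6,8} D(X)={3,4,5,7,9,10} D(U)={3,5,6,7,9,10}: Z {3,4,6,8}->{3,4,6}; X {3,4,5,7,9,10}->{3,4,5,7}; U {3,5,6,7,9,10}->{6,7,9,10} => REVISION
Constraint 2 (Z < V) on D(Z)={3,4,6} D(V)={4,5,7,8,9,10}: no change => not a revision
Constraint 3 (V < X) on D(V)={4,5,7,8,9,10} D(X)={3,4,5,7}: V {4,5,7,8,9,10}->{4,5}; X {3,4,5,7}->{5,7} => REVISION
Total revisions = 2

Answer: 2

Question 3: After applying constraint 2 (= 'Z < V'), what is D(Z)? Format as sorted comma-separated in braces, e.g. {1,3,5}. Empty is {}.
Constraint 1 (Z + X = U) on D(Z)={3,4,6,8} D(X)={3,4,5,7,9,10} D(U)={3,5,6,7,9,10}: Z {3,4,6,8}->{3,4,6}; X {3,4,5,7,9,10}->{3,4,5,7}; U {3,5,6,7,9,10}->{6,7,9,10}
Constraint 2 (Z < V) on D(Z)={3,4,6} D(V)={4,5,7,8,9,10}: no change
So after constraint 2: D(Z) = {3,4,6}

Answer: {3,4,6}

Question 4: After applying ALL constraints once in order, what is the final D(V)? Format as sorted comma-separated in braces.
Constraint 1 (Z + X = U) on D(Z)={3,4,6,8} D(X)={3,4,5,7,9,10} D(U)={3,5,6,7,9,10}: Z {3,4,6,8}->{3,4,6}; X {3,4,5,7,9,10}->{3,4,5,7}; U {3,5,6,7,9,10}->{6,7,9,10}
Constraint 2 (Z < V) on D(Z)={3,4,6} D(V)={4,5,7,8,9,10}: no change
Constraint 3 (V < X) on D(V)={4,5,7,8,9,10} D(X)={3,4,5,7}: V {4,5,7,8,9,10}->{4,5}; X {3,4,5,7}->{5,7}
So after all 3 constraints: D(V) = {4,5}

Answer: {4,5}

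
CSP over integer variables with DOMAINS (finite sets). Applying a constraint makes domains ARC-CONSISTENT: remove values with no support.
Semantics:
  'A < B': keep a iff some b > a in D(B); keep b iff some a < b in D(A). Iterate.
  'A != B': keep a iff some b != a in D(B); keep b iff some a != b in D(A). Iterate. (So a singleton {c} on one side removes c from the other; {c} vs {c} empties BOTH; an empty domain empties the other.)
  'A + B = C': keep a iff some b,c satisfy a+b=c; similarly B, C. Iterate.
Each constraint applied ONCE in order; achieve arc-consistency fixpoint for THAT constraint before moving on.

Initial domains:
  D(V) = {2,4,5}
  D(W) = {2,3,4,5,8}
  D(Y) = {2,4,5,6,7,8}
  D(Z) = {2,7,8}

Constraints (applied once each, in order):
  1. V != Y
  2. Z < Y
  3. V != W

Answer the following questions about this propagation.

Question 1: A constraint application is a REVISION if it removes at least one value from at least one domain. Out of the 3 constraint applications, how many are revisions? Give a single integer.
Answer: 1

Derivation:
Constraint 1 (V != Y) on D(V)={2,4,5} D(Y)={2,4,5,6,7,8}: no change => not a revision
Constraint 2 (Z < Y) on D(Z)={2,7,8} D(Y)={2,4,5,6,7,8}: Z {2,7,8}->{2,7}; Y {2,4,5,6,7,8}->{4,5,6,7,8} => REVISION
Constraint 3 (V != W) on D(V)={2,4,5} D(W)={2,3,4,5,8}: no change => not a revision
Total revisions = 1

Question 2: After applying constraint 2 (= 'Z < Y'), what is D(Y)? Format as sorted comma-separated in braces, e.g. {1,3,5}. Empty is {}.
Answer: {4,5,6,7,8}

Derivation:
Constraint 1 (V != Y) on D(V)={2,4,5} D(Y)={2,4,5,6,7,8}: no change
Constraint 2 (Z < Y) on D(Z)={2,7,8} D(Y)={2,4,5,6,7,8}: Z {2,7,8}->{2,7}; Y {2,4,5,6,7,8}->{4,5,6,7,8}
So after constraint 2: D(Y) = {4,5,6,7,8}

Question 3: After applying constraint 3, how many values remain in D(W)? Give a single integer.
Constraint 1 (V != Y) on D(V)={2,4,5} D(Y)={2,4,5,6,7,8}: no change
Constraint 2 (Z < Y) on D(Z)={2,7,8} D(Y)={2,4,5,6,7,8}: Z {2,7,8}->{2,7}; Y {2,4,5,6,7,8}->{4,5,6,7,8}
Constraint 3 (V != W) on D(V)={2,4,5} D(W)={2,3,4,5,8}: no change
So after constraint 3: D(W)={2,3,4,5,8}, size = 5

Answer: 5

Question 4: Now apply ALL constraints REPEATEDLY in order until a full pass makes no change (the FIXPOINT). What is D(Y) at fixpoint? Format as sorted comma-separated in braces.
pass 0 (initial): D(Y)={2,4,5,6,7,8}
pass 1: Y {2,4,5,6,7,8}->{4,5,6,7,8}; Z {2,7,8}->{2,7}
pass 2: no change
Fixpoint after 2 passes: D(Y) = {4,5,6,7,8}

Answer: {4,5,6,7,8}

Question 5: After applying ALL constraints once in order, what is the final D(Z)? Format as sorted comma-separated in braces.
Constraint 1 (V != Y) on D(V)={2,4,5} D(Y)={2,4,5,6,7,8}: no change
Constraint 2 (Z < Y) on D(Z)={2,7,8} D(Y)={2,4,5,6,7,8}: Z {2,7,8}->{2,7}; Y {2,4,5,6,7,8}->{4,5,6,7,8}
Constraint 3 (V != W) on D(V)={2,4,5} D(W)={2,3,4,5,8}: no change
So after all 3 constraints: D(Z) = {2,7}

Answer: {2,7}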